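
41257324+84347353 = 125604677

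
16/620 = 4/155 = 0.03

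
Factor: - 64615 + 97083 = 32468= 2^2*8117^1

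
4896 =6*816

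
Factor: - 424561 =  - 127^1*3343^1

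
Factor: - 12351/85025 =  -  3^1 * 5^( - 2)* 19^ (  -  1)* 23^1 = - 69/475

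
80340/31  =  80340/31  =  2591.61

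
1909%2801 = 1909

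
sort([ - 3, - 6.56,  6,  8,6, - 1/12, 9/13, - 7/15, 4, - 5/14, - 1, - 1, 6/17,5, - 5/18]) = [-6.56 , - 3, - 1,- 1 , - 7/15, - 5/14,-5/18, - 1/12 , 6/17, 9/13 , 4 , 5,  6, 6 , 8]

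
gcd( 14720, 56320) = 640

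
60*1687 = 101220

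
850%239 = 133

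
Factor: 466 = 2^1*233^1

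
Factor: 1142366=2^1 *17^1*33599^1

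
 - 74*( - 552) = 40848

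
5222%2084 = 1054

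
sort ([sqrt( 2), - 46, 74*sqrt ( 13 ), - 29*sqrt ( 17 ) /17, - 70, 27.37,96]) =[ - 70, - 46, - 29 * sqrt(17 ) /17, sqrt(2), 27.37,96, 74 *sqrt(13) ]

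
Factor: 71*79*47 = 263623  =  47^1*71^1*79^1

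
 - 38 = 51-89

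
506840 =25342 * 20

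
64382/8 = 8047 + 3/4 = 8047.75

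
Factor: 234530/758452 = 2^( - 1)  *5^1*47^1*499^1*189613^(-1 ) = 117265/379226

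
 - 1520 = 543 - 2063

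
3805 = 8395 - 4590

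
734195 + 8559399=9293594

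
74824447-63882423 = 10942024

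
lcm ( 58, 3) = 174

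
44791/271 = 44791/271 = 165.28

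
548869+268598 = 817467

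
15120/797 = 18 + 774/797 = 18.97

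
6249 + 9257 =15506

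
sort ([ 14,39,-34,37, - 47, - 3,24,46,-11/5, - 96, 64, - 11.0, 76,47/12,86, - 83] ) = [ - 96, - 83, - 47,-34, - 11.0, - 3,  -  11/5 , 47/12,14,24,37,39,46  ,  64, 76,86 ] 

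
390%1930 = 390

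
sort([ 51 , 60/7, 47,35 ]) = [ 60/7, 35,47, 51]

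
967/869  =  967/869 = 1.11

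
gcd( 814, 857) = 1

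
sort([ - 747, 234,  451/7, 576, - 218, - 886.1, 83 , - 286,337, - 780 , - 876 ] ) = [ - 886.1, - 876, - 780, - 747 ,-286,-218, 451/7, 83,234 , 337,  576] 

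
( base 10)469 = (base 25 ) IJ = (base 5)3334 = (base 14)257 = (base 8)725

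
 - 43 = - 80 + 37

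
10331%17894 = 10331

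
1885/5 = 377 = 377.00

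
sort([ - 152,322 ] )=[ - 152,322] 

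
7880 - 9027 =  - 1147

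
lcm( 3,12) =12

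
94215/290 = 324+51/58 = 324.88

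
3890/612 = 6 + 109/306  =  6.36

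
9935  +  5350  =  15285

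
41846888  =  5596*7478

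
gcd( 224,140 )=28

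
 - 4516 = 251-4767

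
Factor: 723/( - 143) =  - 3^1  *  11^ ( - 1)*13^( - 1)*241^1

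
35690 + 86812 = 122502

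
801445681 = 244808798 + 556636883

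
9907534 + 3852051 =13759585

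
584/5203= 584/5203 = 0.11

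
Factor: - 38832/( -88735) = 2^4 * 3^1*5^(  -  1)*809^1 * 17747^( - 1)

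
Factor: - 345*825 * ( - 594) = 169067250 = 2^1*3^5*5^3*11^2*23^1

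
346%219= 127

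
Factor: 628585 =5^1*125717^1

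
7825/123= 63 + 76/123 = 63.62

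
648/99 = 72/11=6.55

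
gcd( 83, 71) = 1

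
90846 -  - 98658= 189504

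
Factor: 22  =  2^1 * 11^1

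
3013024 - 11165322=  - 8152298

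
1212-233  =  979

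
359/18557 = 359/18557 = 0.02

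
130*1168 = 151840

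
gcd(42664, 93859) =1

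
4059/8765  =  4059/8765 = 0.46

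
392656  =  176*2231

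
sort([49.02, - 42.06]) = [ - 42.06, 49.02]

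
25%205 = 25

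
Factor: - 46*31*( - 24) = 34224 = 2^4*3^1*23^1*31^1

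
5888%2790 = 308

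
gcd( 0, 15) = 15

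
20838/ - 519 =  - 6946/173 = - 40.15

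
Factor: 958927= 59^1*16253^1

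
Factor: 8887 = 8887^1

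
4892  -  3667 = 1225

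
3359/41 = 3359/41 = 81.93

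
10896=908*12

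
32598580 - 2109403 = 30489177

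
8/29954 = 4/14977= 0.00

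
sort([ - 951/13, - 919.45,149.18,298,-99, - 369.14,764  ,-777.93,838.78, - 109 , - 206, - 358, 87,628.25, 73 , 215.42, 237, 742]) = [ - 919.45,  -  777.93,-369.14, - 358, - 206,-109, - 99, - 951/13,73,87,149.18 , 215.42,237, 298,628.25,742, 764, 838.78] 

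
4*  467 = 1868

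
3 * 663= 1989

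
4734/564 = 789/94 = 8.39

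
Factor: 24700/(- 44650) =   -  2^1 * 13^1*47^(- 1)  =  - 26/47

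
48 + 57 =105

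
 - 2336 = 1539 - 3875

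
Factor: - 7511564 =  - 2^2* 1877891^1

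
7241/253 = 7241/253 = 28.62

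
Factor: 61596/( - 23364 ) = - 29/11 =- 11^( - 1)*29^1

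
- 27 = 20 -47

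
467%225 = 17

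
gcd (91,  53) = 1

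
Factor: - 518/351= -2^1*3^( -3)*7^1*13^(  -  1 )*37^1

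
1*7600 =7600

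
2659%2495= 164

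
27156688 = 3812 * 7124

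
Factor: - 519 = -3^1*173^1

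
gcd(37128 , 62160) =168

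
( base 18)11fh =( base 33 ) 5u8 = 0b1100100101011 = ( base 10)6443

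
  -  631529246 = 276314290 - 907843536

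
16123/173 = 16123/173 = 93.20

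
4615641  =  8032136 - 3416495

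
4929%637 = 470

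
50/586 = 25/293  =  0.09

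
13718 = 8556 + 5162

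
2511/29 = 86+ 17/29= 86.59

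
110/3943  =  110/3943 =0.03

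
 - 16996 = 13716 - 30712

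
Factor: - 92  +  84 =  - 2^3 = -8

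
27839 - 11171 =16668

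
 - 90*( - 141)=12690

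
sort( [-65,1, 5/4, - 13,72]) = [-65, - 13, 1, 5/4,72 ] 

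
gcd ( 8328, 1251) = 3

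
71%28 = 15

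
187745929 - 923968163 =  - 736222234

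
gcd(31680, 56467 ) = 1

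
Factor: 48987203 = 911^1 * 53773^1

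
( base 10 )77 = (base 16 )4D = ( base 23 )38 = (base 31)2f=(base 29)2j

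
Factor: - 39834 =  - 2^1*3^2* 2213^1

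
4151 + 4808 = 8959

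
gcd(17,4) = 1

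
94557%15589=1023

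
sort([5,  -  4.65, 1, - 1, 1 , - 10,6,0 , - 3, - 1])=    [ - 10 , - 4.65, - 3, - 1,  -  1, 0,1 , 1,5,6] 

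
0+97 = 97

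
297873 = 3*99291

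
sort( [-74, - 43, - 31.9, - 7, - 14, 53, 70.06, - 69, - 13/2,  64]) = [ - 74 ,-69,-43, - 31.9, - 14, - 7, - 13/2,53,64, 70.06]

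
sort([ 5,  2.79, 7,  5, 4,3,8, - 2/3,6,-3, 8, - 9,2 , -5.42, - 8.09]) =[ - 9, - 8.09, - 5.42, - 3, - 2/3,2 , 2.79,3, 4,5,5 , 6 , 7,  8,8] 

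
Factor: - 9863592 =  - 2^3 * 3^1 *410983^1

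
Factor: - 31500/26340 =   -  3^1*5^2*7^1* 439^(-1) = -  525/439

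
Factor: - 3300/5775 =-2^2* 7^( - 1) = - 4/7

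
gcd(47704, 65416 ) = 8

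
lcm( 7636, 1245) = 114540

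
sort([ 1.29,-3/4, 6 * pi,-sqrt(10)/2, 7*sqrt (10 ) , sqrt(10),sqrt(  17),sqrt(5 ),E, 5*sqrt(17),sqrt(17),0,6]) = [ - sqrt( 10 )/2,- 3/4, 0 , 1.29,sqrt(5 ),E, sqrt(10 ),sqrt( 17 ),sqrt (17),  6,  6*pi,5*sqrt(17 ),7*sqrt(10)] 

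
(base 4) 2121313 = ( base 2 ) 10011001110111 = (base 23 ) IE3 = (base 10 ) 9847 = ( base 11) 7442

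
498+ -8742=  - 8244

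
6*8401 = 50406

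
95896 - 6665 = 89231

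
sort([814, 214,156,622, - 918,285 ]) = [  -  918, 156, 214,  285,622,  814 ] 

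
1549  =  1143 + 406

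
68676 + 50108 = 118784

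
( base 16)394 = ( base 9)1227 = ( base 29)12H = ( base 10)916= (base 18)2eg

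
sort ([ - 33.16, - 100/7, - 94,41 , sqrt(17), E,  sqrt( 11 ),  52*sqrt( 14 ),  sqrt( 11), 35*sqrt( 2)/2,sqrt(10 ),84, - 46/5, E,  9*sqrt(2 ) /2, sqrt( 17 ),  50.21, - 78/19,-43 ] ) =[ - 94, - 43, - 33.16,  -  100/7,  -  46/5, - 78/19,E,E, sqrt(10 ),sqrt( 11 ),sqrt( 11 ),  sqrt ( 17 ),sqrt ( 17 ),9*sqrt( 2 )/2,35*sqrt(2 ) /2,41,  50.21,84, 52*sqrt( 14)] 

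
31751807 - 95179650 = -63427843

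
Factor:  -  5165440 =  - 2^7 * 5^1*7^1*1153^1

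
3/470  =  3/470 =0.01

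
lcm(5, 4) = 20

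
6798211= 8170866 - 1372655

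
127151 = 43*2957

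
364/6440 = 13/230 = 0.06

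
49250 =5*9850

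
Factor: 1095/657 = 5/3 = 3^( - 1 )*5^1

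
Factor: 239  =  239^1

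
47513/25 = 1900 + 13/25  =  1900.52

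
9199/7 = 9199/7 = 1314.14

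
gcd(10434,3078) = 6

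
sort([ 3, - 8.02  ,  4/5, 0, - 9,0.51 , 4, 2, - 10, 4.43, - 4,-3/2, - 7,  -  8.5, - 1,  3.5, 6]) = [  -  10, - 9, - 8.5,-8.02, - 7  , - 4, - 3/2, - 1, 0, 0.51, 4/5, 2,3, 3.5, 4, 4.43,6] 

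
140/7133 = 20/1019 =0.02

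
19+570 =589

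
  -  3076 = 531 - 3607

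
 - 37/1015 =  - 37/1015 = - 0.04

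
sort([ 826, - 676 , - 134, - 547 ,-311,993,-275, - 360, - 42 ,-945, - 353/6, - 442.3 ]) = [- 945, - 676,  -  547,-442.3 , - 360, - 311 ,-275, - 134, -353/6,-42, 826, 993 ] 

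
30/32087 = 30/32087=0.00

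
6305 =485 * 13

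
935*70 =65450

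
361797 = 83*4359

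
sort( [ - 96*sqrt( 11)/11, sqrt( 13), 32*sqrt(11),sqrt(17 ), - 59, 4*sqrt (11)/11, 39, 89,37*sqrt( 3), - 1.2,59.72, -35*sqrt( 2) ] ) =[ - 59, - 35*sqrt( 2), - 96*sqrt ( 11 )/11, - 1.2,4  *  sqrt( 11)/11, sqrt(13),sqrt( 17),39,59.72, 37*sqrt( 3),89,32*sqrt(11 ) ] 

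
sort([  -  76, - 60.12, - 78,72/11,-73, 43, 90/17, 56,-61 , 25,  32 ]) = [ - 78, - 76,-73, - 61,-60.12 , 90/17,72/11,25, 32, 43,56]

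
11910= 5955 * 2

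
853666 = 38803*22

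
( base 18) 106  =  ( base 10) 330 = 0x14a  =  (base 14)198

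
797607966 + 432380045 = 1229988011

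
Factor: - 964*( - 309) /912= 24823/76 =2^ ( - 2 )*19^( - 1 )*  103^1*241^1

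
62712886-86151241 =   -  23438355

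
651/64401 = 217/21467  =  0.01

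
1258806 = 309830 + 948976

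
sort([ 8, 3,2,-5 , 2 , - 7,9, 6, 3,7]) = [ - 7,- 5,2, 2, 3,3, 6, 7,8, 9 ] 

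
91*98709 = 8982519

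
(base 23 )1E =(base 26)1b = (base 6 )101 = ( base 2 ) 100101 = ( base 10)37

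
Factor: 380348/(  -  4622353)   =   - 2^2*83^ ( - 1)*55691^( - 1) * 95087^1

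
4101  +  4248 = 8349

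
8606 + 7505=16111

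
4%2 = 0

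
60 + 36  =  96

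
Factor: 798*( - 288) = - 229824= - 2^6  *3^3 * 7^1*19^1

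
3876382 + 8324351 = 12200733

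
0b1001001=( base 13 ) 58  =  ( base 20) 3D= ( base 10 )73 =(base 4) 1021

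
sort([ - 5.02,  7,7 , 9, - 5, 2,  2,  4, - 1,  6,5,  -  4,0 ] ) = [ - 5.02, - 5, -4 , - 1, 0,2, 2, 4, 5,6,7,7,  9]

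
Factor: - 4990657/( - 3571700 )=2^( - 2)*5^( - 2)*7^1*11^( - 1 )*17^( - 1 )*191^( - 1)*712951^1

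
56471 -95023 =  - 38552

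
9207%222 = 105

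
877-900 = - 23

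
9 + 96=105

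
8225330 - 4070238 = 4155092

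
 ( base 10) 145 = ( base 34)49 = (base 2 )10010001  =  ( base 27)5A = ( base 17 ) 89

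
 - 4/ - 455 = 4/455 = 0.01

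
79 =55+24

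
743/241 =3 + 20/241 = 3.08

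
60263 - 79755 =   -  19492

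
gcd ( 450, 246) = 6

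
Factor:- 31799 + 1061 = -2^1  *3^1*47^1*109^1= - 30738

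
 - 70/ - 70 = 1/1 = 1.00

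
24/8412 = 2/701 = 0.00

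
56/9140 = 14/2285 = 0.01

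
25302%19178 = 6124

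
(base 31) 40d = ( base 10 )3857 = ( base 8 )7421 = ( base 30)48H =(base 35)357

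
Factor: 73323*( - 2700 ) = -2^2 *3^5*5^2 * 8147^1 = - 197972100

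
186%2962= 186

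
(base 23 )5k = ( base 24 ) 5F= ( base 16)87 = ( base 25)5a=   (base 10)135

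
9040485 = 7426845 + 1613640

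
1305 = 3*435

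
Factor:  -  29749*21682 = - 645017818 = -2^1*37^1*71^1*293^1*419^1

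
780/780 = 1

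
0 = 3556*0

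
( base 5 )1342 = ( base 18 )C6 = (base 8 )336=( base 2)11011110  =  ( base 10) 222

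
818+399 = 1217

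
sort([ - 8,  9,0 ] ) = [ - 8 , 0, 9]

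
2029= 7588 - 5559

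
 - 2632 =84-2716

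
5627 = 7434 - 1807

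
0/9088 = 0 = 0.00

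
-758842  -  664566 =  - 1423408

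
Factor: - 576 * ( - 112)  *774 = 2^11*3^4*7^1*43^1 = 49932288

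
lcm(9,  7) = 63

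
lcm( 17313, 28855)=86565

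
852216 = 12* 71018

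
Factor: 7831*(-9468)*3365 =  - 2^2*3^2*5^1*41^1*191^1*263^1*673^1 = - 249494250420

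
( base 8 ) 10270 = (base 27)5ne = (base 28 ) 5co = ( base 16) 10b8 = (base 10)4280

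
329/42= 47/6 = 7.83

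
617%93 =59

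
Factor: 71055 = 3^2*5^1*1579^1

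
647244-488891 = 158353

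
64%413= 64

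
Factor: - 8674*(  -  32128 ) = 2^8 * 251^1*4337^1 = 278678272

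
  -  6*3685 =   -  22110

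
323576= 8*40447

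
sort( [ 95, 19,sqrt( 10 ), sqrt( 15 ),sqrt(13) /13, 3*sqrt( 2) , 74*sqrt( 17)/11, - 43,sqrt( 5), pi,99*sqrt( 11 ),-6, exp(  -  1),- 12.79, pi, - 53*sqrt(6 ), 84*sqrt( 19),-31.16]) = [-53 * sqrt( 6 ),-43, - 31.16,  -  12.79, - 6, sqrt( 13) /13 , exp( - 1) , sqrt (5),  pi,pi, sqrt(10), sqrt(15 ), 3*sqrt( 2 ), 19, 74 * sqrt( 17 ) /11, 95, 99 *sqrt( 11),  84* sqrt(19 )]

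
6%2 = 0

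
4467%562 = 533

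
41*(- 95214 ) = -3903774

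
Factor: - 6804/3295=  - 2^2*3^5  *5^( -1 ) * 7^1*659^( - 1)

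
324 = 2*162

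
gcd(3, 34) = 1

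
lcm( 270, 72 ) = 1080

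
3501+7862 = 11363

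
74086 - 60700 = 13386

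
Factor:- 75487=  - 19^1 * 29^1*137^1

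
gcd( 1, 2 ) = 1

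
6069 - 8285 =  - 2216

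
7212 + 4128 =11340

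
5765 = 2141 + 3624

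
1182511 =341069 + 841442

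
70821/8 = 8852+5/8 = 8852.62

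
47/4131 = 47/4131 =0.01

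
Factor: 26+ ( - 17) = 9 = 3^2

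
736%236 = 28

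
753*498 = 374994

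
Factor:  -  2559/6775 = -3^1*5^( - 2)*271^( - 1)*853^1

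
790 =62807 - 62017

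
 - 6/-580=3/290= 0.01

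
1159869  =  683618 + 476251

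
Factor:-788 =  - 2^2*197^1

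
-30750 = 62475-93225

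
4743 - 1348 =3395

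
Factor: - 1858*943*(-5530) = 2^2*5^1*7^1*23^1*41^1*79^1*929^1 = 9689079820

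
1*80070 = 80070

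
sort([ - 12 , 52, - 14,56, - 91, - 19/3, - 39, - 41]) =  [ - 91 , - 41, - 39, - 14, - 12, - 19/3 , 52,56]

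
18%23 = 18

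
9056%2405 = 1841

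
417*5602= 2336034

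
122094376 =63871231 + 58223145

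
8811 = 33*267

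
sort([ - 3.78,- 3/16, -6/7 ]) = [ - 3.78, - 6/7, - 3/16]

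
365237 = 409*893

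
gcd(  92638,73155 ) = 1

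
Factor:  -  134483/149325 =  - 3^( - 1 )*5^( - 2 )*11^(-1)*743^1 = - 743/825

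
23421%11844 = 11577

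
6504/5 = 6504/5 = 1300.80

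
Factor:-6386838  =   - 2^1*3^1*  1064473^1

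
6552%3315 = 3237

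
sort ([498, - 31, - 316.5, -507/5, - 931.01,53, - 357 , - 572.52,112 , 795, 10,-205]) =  [-931.01, - 572.52, - 357, - 316.5, - 205 , -507/5 , - 31,10,53,112,498,795 ] 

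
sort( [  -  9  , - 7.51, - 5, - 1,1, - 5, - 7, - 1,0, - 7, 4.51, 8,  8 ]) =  [ - 9, - 7.51, - 7 , - 7, - 5, - 5, - 1, - 1, 0,1,4.51,8,  8]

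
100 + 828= 928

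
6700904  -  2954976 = 3745928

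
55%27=1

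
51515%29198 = 22317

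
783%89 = 71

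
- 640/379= - 640/379 = - 1.69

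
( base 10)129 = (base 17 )7a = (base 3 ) 11210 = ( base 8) 201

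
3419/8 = 3419/8 = 427.38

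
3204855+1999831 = 5204686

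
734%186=176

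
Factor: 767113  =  401^1*1913^1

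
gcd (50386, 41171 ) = 1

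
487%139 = 70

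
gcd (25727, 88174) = 1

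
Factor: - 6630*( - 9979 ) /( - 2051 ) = - 66160770/2051=   -2^1 * 3^1*5^1*7^( - 1 )*13^1*17^2*293^ ( - 1)*587^1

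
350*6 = 2100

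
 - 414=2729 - 3143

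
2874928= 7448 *386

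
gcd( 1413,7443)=9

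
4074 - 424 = 3650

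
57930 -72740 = - 14810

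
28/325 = 28/325 = 0.09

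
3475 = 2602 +873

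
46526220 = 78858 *590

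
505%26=11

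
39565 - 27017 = 12548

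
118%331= 118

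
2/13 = 2/13 = 0.15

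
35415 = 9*3935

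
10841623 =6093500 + 4748123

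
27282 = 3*9094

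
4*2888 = 11552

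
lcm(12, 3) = 12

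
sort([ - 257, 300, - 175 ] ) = [-257, - 175, 300]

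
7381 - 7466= - 85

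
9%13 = 9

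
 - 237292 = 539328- 776620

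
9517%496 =93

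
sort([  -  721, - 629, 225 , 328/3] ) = [ - 721, - 629, 328/3, 225 ] 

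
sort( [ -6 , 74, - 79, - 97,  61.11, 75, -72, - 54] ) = [ - 97, - 79, - 72, - 54, - 6, 61.11,  74 , 75]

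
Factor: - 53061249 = - 3^1*151^1*117133^1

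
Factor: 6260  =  2^2*5^1*313^1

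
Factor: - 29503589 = - 89^1*331501^1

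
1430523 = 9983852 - 8553329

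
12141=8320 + 3821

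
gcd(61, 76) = 1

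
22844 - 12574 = 10270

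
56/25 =2 + 6/25 = 2.24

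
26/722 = 13/361 = 0.04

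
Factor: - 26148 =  - 2^2*3^1*2179^1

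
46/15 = 46/15 = 3.07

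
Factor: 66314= 2^1 * 71^1 * 467^1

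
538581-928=537653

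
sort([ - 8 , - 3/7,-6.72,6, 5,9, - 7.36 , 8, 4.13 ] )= [ - 8,-7.36, - 6.72, - 3/7,  4.13, 5,6  ,  8,9]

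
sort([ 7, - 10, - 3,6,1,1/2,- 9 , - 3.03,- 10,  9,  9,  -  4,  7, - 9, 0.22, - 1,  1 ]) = [ -10,-10, - 9,-9,-4, - 3.03,  -  3,  -  1 , 0.22,1/2, 1, 1,  6 , 7,7,9,9]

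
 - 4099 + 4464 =365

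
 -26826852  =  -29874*898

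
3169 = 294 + 2875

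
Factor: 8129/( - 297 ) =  - 3^(-3) * 739^1 = - 739/27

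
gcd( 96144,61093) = 1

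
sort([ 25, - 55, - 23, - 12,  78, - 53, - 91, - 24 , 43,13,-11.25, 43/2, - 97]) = [ - 97,  -  91 , - 55,  -  53, - 24, - 23,-12, - 11.25,13,43/2,  25 , 43,78]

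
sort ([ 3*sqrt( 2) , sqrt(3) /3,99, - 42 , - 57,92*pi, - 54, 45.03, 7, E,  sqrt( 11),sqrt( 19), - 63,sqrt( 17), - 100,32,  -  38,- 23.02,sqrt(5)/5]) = [  -  100, - 63, - 57 , - 54, - 42, - 38, - 23.02, sqrt( 5)/5,  sqrt( 3 ) /3, E, sqrt( 11), sqrt( 17), 3 *sqrt (2), sqrt( 19), 7,32,45.03, 99,  92*pi ] 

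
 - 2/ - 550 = 1/275 = 0.00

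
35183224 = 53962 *652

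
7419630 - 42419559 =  - 34999929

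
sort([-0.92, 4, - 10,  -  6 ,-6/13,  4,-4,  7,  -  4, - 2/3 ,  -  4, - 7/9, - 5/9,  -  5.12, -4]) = [ - 10,-6, - 5.12, - 4, - 4, - 4, - 4,-0.92, -7/9, - 2/3, - 5/9  , - 6/13,4, 4, 7 ] 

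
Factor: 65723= 7^1*41^1*229^1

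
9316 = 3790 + 5526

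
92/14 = 6  +  4/7 = 6.57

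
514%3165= 514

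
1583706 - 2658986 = - 1075280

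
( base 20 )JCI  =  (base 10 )7858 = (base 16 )1eb2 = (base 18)164A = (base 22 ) g54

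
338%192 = 146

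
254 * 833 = 211582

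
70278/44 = 35139/22 = 1597.23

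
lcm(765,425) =3825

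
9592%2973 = 673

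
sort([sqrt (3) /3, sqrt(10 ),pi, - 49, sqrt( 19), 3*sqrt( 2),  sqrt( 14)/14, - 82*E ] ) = [ - 82*E, - 49,sqrt( 14)/14,sqrt(3)/3,  pi, sqrt( 10), 3*sqrt( 2), sqrt(19) ] 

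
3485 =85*41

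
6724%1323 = 109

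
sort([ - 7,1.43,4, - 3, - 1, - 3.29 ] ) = [ - 7, - 3.29, - 3, -1,1.43,  4]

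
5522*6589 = 36384458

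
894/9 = 99+1/3= 99.33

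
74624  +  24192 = 98816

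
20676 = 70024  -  49348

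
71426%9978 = 1580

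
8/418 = 4/209 = 0.02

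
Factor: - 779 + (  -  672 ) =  - 1451 = - 1451^1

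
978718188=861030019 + 117688169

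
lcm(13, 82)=1066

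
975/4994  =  975/4994 = 0.20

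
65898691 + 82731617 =148630308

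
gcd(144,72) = 72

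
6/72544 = 3/36272 = 0.00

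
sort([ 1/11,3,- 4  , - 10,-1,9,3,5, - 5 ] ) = [ - 10,-5, - 4, - 1,1/11, 3, 3,  5,9]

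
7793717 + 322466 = 8116183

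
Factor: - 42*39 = - 2^1*3^2 * 7^1*13^1 =-1638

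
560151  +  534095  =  1094246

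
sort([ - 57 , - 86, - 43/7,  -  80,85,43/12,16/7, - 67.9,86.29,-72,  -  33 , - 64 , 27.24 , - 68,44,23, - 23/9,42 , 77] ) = [ - 86, - 80, - 72,  -  68, - 67.9, - 64, - 57,  -  33, - 43/7,  -  23/9,16/7,43/12,  23, 27.24 , 42,44,77,  85,86.29] 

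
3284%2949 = 335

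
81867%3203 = 1792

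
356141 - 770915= - 414774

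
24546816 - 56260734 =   -  31713918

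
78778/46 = 1712 + 13/23 =1712.57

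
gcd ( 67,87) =1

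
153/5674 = 153/5674 = 0.03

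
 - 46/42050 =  - 23/21025 = - 0.00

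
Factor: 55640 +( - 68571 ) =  - 67^1*193^1= -12931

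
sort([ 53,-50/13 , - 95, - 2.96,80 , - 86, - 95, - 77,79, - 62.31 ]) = [ - 95, - 95, - 86, - 77 , - 62.31, - 50/13 , - 2.96,53, 79,80 ] 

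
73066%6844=4626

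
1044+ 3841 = 4885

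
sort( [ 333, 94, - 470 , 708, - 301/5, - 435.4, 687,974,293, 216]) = [  -  470, - 435.4, - 301/5, 94, 216,293, 333, 687, 708, 974 ] 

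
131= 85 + 46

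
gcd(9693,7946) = 1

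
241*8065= 1943665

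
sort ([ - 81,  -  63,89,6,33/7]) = [ - 81, - 63,33/7,6,  89 ] 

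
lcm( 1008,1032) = 43344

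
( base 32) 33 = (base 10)99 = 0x63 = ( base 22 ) 4B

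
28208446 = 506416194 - 478207748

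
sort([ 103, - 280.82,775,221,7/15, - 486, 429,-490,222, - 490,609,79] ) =[ - 490,-490, - 486,-280.82, 7/15  ,  79,103,  221,  222, 429 , 609, 775]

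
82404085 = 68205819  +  14198266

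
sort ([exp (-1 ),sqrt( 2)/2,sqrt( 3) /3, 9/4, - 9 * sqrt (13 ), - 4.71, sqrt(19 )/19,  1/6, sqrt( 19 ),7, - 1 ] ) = [ - 9*sqrt ( 13), - 4.71, - 1, 1/6, sqrt( 19)/19,exp( - 1 ), sqrt( 3)/3, sqrt( 2)/2, 9/4, sqrt(19 ),  7 ]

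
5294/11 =481 + 3/11 = 481.27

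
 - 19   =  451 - 470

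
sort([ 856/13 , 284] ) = [ 856/13, 284] 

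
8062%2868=2326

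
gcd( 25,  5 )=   5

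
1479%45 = 39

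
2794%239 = 165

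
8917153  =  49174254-40257101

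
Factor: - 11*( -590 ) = 6490  =  2^1 * 5^1*11^1 * 59^1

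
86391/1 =86391 = 86391.00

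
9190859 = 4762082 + 4428777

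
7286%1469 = 1410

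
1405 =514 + 891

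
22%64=22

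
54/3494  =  27/1747 = 0.02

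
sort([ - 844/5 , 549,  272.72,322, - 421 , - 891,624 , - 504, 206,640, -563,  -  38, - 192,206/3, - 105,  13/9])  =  [ - 891,- 563, - 504,-421, - 192, - 844/5,- 105, - 38,13/9,206/3,206 , 272.72,322,549,624,640]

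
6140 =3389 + 2751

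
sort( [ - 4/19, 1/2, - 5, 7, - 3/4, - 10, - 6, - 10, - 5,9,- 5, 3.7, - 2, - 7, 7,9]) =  [ - 10, - 10, - 7, - 6, - 5, - 5, - 5,-2, - 3/4 , - 4/19, 1/2, 3.7,7, 7,9, 9]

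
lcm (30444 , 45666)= 91332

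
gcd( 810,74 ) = 2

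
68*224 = 15232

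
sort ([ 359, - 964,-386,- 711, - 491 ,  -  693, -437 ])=[-964, - 711 , - 693,-491, - 437, - 386,359] 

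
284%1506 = 284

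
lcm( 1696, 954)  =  15264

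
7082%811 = 594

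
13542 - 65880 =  - 52338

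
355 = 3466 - 3111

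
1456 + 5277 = 6733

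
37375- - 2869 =40244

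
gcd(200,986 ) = 2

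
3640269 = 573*6353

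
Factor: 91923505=5^1*17^1*97^1*11149^1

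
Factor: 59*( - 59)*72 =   -  2^3 * 3^2*59^2 = - 250632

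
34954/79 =442 + 36/79 = 442.46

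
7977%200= 177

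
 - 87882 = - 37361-50521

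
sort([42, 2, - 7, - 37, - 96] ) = [ - 96, - 37, - 7, 2, 42] 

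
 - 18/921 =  - 6/307 = - 0.02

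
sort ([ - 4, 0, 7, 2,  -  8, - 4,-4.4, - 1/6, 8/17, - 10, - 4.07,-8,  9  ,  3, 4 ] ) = [ - 10,  -  8,-8, - 4.4, - 4.07, -4, - 4,-1/6, 0, 8/17, 2, 3, 4,7,9 ]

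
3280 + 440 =3720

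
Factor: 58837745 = 5^1*971^1 * 12119^1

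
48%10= 8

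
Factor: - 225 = - 3^2*5^2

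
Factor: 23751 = 3^2* 7^1*13^1*29^1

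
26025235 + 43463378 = 69488613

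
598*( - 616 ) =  - 368368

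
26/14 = 13/7 = 1.86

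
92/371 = 92/371 = 0.25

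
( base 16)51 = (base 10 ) 81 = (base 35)2b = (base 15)56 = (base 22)3f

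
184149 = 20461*9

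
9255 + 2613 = 11868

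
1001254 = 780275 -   -  220979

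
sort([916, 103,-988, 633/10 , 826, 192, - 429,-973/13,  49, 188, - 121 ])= [ - 988,-429,-121,-973/13,49,633/10 , 103, 188, 192, 826,916] 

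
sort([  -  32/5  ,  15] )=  [ - 32/5,15 ]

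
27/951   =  9/317 = 0.03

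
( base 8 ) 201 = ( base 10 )129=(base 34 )3R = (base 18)73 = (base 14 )93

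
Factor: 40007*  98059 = 3923046413=   11^1*13^1*19^1*  397^1*3637^1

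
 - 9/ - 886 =9/886 = 0.01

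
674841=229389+445452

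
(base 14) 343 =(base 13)3AA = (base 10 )647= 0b1010000111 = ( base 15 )2d2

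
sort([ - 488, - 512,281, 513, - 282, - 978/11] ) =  [ - 512, - 488, -282, - 978/11,  281,  513]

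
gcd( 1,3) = 1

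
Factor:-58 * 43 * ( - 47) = 2^1*29^1 * 43^1*47^1 = 117218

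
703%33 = 10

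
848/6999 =848/6999 = 0.12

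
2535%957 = 621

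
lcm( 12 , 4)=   12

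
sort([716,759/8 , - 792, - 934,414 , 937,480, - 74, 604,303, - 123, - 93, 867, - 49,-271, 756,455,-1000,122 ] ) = [ - 1000, - 934, - 792, - 271, - 123, - 93, - 74, -49,759/8,122,303,414, 455,480,604,716,756,867, 937]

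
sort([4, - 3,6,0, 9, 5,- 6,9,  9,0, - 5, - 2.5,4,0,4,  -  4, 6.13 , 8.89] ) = [ - 6,-5, -4, - 3, - 2.5,0, 0,0, 4  ,  4,4, 5,  6,6.13,8.89,9 , 9,9]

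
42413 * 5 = 212065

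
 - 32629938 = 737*( - 44274)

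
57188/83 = 57188/83=689.01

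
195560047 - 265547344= - 69987297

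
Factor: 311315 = 5^1*19^1*29^1*113^1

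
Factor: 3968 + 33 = 4001 = 4001^1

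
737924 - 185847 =552077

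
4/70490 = 2/35245 = 0.00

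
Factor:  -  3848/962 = - 4 = - 2^2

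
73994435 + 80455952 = 154450387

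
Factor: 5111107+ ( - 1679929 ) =3431178 = 2^1 * 3^2 * 17^1*11213^1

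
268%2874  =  268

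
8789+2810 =11599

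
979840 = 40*24496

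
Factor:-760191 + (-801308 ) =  - 1561499^1 = -  1561499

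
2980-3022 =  - 42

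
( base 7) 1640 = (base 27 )OH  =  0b1010011001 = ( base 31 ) le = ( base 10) 665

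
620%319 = 301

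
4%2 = 0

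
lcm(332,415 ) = 1660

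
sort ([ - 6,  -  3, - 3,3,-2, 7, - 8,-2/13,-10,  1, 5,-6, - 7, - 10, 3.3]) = [-10,  -  10, - 8, - 7,  -  6,  -  6, - 3, - 3, - 2, - 2/13, 1, 3, 3.3,5, 7]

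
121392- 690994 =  - 569602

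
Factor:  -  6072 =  - 2^3 * 3^1*11^1*23^1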